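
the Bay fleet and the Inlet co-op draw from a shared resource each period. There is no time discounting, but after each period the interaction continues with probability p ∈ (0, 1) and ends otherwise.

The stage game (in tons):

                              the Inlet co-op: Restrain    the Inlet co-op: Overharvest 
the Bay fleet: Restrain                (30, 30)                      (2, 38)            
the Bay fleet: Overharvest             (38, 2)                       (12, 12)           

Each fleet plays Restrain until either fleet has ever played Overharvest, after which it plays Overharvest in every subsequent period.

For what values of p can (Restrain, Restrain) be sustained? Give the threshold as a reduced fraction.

4/13

Expected cooperation value is 30 + p·30 + p²·30 + … = 30/(1−p); deviation gives 38 + p·12/(1−p).
30 ≥ 38(1−p) + 12p ⇒ 26p ≥ 8 ⇒ p ≥ 8/26 = 4/13.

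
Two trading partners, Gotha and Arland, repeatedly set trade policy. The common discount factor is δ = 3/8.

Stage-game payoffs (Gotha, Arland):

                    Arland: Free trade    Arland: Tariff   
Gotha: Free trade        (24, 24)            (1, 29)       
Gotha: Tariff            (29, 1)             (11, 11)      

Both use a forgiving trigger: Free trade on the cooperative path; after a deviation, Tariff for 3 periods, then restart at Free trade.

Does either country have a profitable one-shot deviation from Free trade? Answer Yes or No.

Comparing payoff streams over the 4 periods until play realigns: cooperate → 24(1+δ+…+δ^3); deviate → 29 + 11(δ+…+δ^3).
Cooperation is sustained iff (24−11)(δ+…+δ^3) ≥ 29−24.
δ+…+δ^3 = 3/8·(1−(3/8)^3)/(1−3/8) = 0.5684, and (29−24)/(24−11) = 0.3846.
0.5684 ≥ 0.3846, so cooperation is sustainable.

No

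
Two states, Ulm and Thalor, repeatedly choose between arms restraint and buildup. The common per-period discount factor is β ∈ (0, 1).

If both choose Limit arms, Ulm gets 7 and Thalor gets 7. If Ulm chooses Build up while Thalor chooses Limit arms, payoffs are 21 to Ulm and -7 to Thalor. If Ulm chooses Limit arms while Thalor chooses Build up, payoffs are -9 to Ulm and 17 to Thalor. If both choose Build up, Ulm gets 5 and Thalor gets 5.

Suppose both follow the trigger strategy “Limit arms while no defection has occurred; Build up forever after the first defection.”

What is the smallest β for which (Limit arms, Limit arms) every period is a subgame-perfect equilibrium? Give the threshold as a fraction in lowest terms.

7/8

Ulm: cooperation gives 7 each period; deviation gives 21 once then 5 forever.
  7/(1−β) ≥ 21 + 5β/(1−β) ⇒ β ≥ 14/16 = 7/8.
Thalor: cooperation gives 7 each period; deviation gives 17 once then 5 forever.
  β ≥ 10/12 = 5/6.
Both must hold, so the binding constraint is Ulm's: β ≥ 7/8.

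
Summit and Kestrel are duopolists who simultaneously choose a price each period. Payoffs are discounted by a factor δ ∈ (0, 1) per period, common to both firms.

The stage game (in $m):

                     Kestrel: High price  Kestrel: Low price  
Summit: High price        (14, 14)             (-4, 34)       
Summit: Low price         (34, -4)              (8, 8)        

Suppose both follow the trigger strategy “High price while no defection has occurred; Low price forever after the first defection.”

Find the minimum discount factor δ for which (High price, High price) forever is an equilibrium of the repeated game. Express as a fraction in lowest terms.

10/13

Under grim trigger the critical discount factor is (T−C)/(T−P) with T = 34, C = 14, P = 8.
δ* = (34−14)/(34−8) = 20/26 = 10/13.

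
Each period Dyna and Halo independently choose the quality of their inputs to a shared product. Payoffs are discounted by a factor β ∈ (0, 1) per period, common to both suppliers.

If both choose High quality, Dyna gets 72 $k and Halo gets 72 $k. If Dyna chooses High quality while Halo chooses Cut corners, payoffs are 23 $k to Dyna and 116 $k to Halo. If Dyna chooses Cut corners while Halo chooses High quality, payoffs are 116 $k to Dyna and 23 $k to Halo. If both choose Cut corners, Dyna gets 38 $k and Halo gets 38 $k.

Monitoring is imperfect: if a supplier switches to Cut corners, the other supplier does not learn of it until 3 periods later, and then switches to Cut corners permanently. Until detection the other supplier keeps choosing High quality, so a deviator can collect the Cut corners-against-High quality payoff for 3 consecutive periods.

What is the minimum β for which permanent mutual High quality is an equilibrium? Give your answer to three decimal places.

0.826

Deviating for the 3 undetected periods gains 116−72 = 44 per period over cooperation, then loses 72−38 = 34 per period forever once punishment starts.
Gain: 44(1 + β + … + β^2); loss: 34·β^3/(1−β).
No profitable deviation ⇔ 44(1−β^3) ≤ 34·β^3, i.e. β^3 ≥ 44/(44+34) = 22/39.
Hence β ≥ (22/39)^(1/3) ≈ 0.826.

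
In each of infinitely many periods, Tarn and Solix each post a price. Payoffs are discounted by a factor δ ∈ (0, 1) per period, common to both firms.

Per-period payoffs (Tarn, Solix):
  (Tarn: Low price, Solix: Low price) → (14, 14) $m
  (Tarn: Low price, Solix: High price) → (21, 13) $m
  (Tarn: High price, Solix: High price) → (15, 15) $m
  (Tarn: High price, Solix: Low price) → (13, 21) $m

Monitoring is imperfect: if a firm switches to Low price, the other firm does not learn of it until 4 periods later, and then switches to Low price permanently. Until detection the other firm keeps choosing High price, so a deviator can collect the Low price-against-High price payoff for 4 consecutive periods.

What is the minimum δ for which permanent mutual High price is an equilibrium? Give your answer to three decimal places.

A deviator earns 21 for 4 periods, then 14 forever; cooperating earns 15 forever. Multiplying the IC by (1−δ):
15 ≥ 21(1−δ^4) + 14δ^4, so 7·δ^4 ≥ 6 and δ^4 ≥ 6/7.
δ ≥ (6/7)^(1/4) ≈ 0.962.

0.962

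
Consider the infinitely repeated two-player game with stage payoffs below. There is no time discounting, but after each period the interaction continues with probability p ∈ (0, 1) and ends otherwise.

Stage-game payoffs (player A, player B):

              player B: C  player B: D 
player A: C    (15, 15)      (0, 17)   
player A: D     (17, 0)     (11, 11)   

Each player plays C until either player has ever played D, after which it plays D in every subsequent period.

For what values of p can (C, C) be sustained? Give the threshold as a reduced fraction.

1/3

Expected cooperation value is 15 + p·15 + p²·15 + … = 15/(1−p); deviation gives 17 + p·11/(1−p).
15 ≥ 17(1−p) + 11p ⇒ 6p ≥ 2 ⇒ p ≥ 2/6 = 1/3.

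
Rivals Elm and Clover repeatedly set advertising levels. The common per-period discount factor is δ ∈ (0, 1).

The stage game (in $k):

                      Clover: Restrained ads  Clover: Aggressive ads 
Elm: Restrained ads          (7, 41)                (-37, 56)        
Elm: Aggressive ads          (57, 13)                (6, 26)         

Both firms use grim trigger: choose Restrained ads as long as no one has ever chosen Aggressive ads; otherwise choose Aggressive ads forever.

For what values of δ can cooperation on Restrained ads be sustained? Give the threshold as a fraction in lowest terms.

Elm's threshold: (57−7)/(57−6) = 50/51.
Clover's threshold: (56−41)/(56−26) = 1/2.
50/51 > 1/2, so Elm binds and δ* = 50/51.

50/51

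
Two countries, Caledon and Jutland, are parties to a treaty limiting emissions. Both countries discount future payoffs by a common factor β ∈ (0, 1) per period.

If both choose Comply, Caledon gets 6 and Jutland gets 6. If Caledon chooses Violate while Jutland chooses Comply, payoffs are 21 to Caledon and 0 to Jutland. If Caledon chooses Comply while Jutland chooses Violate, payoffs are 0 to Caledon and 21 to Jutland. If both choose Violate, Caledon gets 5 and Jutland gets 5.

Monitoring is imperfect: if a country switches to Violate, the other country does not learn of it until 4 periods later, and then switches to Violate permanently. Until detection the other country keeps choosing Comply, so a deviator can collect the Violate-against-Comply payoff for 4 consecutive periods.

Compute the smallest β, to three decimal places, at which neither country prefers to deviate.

A deviator earns 21 for 4 periods, then 5 forever; cooperating earns 6 forever. Multiplying the IC by (1−β):
6 ≥ 21(1−β^4) + 5β^4, so 16·β^4 ≥ 15 and β^4 ≥ 15/16.
β ≥ (15/16)^(1/4) ≈ 0.984.

0.984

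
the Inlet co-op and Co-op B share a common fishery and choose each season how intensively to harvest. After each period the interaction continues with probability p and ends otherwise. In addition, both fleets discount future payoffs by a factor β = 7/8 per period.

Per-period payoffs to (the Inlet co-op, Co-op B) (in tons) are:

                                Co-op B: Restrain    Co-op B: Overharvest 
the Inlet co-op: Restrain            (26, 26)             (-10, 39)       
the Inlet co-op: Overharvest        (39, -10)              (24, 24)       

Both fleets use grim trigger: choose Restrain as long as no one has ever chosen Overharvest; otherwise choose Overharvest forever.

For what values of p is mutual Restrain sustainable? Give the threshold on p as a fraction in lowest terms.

Expected continuation weight on next period's payoff is β·p = 7/8·p, which plays the role of the discount factor.
Cooperation requires 7/8·p ≥ (39−26)/(39−24) = 13/15, hence p ≥ 104/105.

104/105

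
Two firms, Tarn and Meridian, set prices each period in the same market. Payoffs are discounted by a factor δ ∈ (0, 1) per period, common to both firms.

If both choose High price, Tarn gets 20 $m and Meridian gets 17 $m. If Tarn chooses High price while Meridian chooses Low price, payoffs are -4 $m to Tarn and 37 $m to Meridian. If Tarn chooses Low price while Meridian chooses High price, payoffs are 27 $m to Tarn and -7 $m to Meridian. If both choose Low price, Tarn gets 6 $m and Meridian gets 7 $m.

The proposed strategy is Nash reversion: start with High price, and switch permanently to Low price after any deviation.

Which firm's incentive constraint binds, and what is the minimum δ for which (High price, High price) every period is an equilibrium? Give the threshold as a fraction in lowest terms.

Tarn's threshold: (27−20)/(27−6) = 1/3.
Meridian's threshold: (37−17)/(37−7) = 2/3.
1/3 < 2/3, so Meridian binds and δ* = 2/3.

Meridian; δ ≥ 2/3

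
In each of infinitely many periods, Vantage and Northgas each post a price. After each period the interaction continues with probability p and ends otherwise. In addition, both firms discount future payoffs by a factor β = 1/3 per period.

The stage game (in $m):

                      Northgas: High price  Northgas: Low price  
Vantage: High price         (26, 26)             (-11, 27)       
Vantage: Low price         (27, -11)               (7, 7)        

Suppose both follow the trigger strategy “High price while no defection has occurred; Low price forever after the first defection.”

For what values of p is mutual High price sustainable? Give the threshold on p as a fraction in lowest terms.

Expected continuation weight on next period's payoff is β·p = 1/3·p, which plays the role of the discount factor.
Cooperation requires 1/3·p ≥ (27−26)/(27−7) = 1/20, hence p ≥ 3/20.

3/20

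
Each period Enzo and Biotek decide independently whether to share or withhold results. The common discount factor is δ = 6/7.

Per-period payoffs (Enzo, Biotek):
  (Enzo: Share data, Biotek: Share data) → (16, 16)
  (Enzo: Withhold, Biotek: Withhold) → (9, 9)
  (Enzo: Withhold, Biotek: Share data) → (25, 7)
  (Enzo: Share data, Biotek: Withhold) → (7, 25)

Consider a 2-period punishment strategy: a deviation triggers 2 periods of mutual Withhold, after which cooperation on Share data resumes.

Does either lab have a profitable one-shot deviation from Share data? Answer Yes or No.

A one-shot deviation gives 25 now, then 9 for 2 periods, then back to 16.
Gain from deviating: (25−16) today; loss: (16−9) in each of the next 2 periods.
No-deviation condition: (16−9)(δ+…+δ^2) ≥ 25−16, i.e. δ+…+δ^2 ≥ 9/7.
At δ = 6/7: δ+…+δ^2 = 1.5918 ≥ 1.2857.
So cooperation is sustainable.

No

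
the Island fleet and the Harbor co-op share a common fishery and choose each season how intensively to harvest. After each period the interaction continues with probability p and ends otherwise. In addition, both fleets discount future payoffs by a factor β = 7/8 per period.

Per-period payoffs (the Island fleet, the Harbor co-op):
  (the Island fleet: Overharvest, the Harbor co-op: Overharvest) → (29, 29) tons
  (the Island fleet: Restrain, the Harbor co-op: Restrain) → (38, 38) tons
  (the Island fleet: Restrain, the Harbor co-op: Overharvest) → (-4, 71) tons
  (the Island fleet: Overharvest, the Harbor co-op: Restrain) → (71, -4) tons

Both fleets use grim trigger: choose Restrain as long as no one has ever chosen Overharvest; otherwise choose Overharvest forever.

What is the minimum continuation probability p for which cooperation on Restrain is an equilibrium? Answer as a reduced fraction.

Expected continuation weight on next period's payoff is β·p = 7/8·p, which plays the role of the discount factor.
Cooperation requires 7/8·p ≥ (71−38)/(71−29) = 11/14, hence p ≥ 44/49.

44/49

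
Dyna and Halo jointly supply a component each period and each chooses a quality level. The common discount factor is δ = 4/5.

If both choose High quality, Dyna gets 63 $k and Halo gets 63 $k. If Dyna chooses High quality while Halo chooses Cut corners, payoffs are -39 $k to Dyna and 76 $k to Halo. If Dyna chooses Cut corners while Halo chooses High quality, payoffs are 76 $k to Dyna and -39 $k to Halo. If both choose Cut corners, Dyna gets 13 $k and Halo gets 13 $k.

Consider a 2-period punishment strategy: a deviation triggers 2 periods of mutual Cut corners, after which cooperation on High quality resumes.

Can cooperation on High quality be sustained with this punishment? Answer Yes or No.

IC: δ+…+δ^2 ≥ (76−63)/(63−13) = 13/50.
At δ = 4/5: partial sum = 1.4400 ≥ 0.2600. Cooperation sustainable.

Yes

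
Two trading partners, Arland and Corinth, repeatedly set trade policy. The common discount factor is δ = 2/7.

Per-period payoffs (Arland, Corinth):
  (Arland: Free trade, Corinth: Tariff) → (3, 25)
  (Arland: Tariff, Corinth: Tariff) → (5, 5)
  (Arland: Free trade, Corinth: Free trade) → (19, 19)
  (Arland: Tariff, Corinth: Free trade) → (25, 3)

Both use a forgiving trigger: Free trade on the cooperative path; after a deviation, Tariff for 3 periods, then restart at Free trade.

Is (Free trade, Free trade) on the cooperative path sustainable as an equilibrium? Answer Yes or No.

Comparing payoff streams over the 4 periods until play realigns: cooperate → 19(1+δ+…+δ^3); deviate → 25 + 5(δ+…+δ^3).
Cooperation is sustained iff (19−5)(δ+…+δ^3) ≥ 25−19.
δ+…+δ^3 = 2/7·(1−(2/7)^3)/(1−2/7) = 0.3907, and (25−19)/(19−5) = 0.4286.
0.3907 < 0.4286, so cooperation is not sustainable.

No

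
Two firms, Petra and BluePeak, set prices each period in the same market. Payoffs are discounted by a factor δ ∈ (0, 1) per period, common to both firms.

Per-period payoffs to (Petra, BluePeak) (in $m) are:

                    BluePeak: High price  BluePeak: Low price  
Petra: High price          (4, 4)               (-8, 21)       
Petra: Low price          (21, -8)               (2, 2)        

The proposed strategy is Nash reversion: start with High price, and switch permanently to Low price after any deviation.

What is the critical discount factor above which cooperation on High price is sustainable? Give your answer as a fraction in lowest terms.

One-period gain from deviating is 21 − 4 = 17. The loss is 4 − 2 = 2 in every subsequent period, with present value 2·δ/(1−δ).
Deviation is unprofitable when 2·δ/(1−δ) ≥ 17, i.e. δ/(1−δ) ≥ 17/2.
Equivalently δ ≥ 17/(17+2) = 17/19.

17/19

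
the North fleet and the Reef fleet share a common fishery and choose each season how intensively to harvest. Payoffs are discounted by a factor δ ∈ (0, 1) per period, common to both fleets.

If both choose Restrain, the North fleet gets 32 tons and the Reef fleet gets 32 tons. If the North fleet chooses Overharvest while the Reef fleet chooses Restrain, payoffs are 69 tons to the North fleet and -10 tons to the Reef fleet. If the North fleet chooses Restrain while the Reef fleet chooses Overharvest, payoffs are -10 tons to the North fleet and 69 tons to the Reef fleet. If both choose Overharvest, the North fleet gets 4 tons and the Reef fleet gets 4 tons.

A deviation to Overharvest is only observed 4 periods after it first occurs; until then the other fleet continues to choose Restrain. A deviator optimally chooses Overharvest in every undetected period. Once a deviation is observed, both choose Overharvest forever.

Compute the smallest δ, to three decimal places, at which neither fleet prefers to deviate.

The best deviation is to choose Overharvest for all 4 undetected periods, earning 69 each, then 4 forever once detected.
Deviation value: 69(1−δ^4)/(1−δ) + 4δ^4/(1−δ); cooperation value: 32/(1−δ).
IC: 32 ≥ 69(1−δ^4) + 4δ^4 = 69 − 65δ^4.
So δ^4 ≥ 37/65, giving δ ≥ (37/65)^(1/4) ≈ 0.869.

0.869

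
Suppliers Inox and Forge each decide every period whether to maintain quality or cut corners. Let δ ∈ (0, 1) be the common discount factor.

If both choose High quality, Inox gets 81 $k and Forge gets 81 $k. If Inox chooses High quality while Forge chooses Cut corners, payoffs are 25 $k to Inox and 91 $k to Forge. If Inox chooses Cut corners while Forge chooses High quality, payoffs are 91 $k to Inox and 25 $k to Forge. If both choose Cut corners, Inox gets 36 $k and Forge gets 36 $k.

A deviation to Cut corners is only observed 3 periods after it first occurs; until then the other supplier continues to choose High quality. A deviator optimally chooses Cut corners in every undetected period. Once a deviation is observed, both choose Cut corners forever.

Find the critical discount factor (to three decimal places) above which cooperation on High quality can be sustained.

Deviating for the 3 undetected periods gains 91−81 = 10 per period over cooperation, then loses 81−36 = 45 per period forever once punishment starts.
Gain: 10(1 + δ + … + δ^2); loss: 45·δ^3/(1−δ).
No profitable deviation ⇔ 10(1−δ^3) ≤ 45·δ^3, i.e. δ^3 ≥ 10/(10+45) = 2/11.
Hence δ ≥ (2/11)^(1/3) ≈ 0.567.

0.567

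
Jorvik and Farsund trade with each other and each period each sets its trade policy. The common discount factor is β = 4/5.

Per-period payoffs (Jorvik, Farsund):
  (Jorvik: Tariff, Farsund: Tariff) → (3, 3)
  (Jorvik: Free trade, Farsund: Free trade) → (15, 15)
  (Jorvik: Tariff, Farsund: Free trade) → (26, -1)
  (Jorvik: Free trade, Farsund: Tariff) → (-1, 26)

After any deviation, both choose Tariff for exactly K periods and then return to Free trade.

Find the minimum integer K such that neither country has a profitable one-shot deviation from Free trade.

IC: β(1−β^K)/(1−β) ≥ (26−15)/(15−3) = 11/12.
With β = 4/5: need 1 − β^K ≥ 11/12·(1−4/5)/(4/5), i.e. β^K ≤ 0.7708.
Since (4/5)^1 = 0.8000 and (4/5)^2 = 0.6400, the smallest such K is 2.

2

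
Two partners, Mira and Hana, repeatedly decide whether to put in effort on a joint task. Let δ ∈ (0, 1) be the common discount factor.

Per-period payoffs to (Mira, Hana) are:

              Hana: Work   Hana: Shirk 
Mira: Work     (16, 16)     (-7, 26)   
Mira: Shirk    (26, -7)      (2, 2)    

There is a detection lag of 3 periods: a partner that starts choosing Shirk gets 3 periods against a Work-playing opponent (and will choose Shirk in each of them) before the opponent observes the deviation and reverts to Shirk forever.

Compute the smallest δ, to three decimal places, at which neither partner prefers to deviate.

0.747

A deviator earns 26 for 3 periods, then 2 forever; cooperating earns 16 forever. Multiplying the IC by (1−δ):
16 ≥ 26(1−δ^3) + 2δ^3, so 24·δ^3 ≥ 10 and δ^3 ≥ 5/12.
δ ≥ (5/12)^(1/3) ≈ 0.747.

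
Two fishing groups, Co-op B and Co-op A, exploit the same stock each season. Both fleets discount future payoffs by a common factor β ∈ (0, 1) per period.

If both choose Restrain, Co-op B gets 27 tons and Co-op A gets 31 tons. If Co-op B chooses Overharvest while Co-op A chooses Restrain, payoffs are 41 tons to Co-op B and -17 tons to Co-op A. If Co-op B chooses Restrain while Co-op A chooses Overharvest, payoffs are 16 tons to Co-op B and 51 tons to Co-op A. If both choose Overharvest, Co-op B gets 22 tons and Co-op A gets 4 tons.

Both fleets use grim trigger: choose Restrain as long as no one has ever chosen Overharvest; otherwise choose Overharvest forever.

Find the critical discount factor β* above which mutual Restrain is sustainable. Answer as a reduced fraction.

14/19

Co-op B: cooperation gives 27 each period; deviation gives 41 once then 22 forever.
  27/(1−β) ≥ 41 + 22β/(1−β) ⇒ β ≥ 14/19.
Co-op A: cooperation gives 31 each period; deviation gives 51 once then 4 forever.
  β ≥ 20/47.
Both must hold, so the binding constraint is Co-op B's: β ≥ 14/19.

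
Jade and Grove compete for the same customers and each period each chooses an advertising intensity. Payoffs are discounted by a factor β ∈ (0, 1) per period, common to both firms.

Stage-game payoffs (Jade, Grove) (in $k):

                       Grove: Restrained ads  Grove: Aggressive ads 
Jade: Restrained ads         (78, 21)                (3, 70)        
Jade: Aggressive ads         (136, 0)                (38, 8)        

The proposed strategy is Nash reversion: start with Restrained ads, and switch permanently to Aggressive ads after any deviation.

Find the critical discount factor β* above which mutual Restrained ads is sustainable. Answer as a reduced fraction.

For Jade: deviation gain 136−78 = 58, per-period punishment loss 78−38 = 40. IC gives β ≥ 58/98 = 29/49.
For Grove: gain 49, loss 13 per period, so β ≥ 49/62.
The tighter constraint is Grove's, so cooperation needs β ≥ 49/62.

49/62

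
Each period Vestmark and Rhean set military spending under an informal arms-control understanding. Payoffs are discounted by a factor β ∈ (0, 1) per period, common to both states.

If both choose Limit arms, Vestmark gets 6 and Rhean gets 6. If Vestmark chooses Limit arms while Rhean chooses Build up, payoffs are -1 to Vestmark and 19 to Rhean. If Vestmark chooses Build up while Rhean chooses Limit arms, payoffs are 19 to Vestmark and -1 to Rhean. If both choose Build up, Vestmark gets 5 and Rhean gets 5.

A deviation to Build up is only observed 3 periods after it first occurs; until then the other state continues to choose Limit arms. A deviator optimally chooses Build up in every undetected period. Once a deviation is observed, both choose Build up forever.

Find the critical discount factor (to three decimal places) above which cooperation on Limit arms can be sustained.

0.976

A deviator earns 19 for 3 periods, then 5 forever; cooperating earns 6 forever. Multiplying the IC by (1−β):
6 ≥ 19(1−β^3) + 5β^3, so 14·β^3 ≥ 13 and β^3 ≥ 13/14.
β ≥ (13/14)^(1/3) ≈ 0.976.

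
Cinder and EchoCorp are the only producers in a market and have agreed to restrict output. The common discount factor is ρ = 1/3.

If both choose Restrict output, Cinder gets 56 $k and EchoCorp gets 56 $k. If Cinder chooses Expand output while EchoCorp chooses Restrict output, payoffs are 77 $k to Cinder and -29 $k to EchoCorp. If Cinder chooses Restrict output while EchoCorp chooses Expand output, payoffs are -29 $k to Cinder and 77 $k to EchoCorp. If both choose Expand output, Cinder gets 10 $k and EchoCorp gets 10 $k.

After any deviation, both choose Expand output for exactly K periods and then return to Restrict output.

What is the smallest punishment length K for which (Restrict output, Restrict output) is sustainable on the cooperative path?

3

Need Σ_{k=1}^{K} ρ^k ≥ (77−56)/(56−10) = 0.4565 at ρ = 1/3.
At K = 2 the sum is 0.4444 < 0.4565; at K = 3 it is 0.4815 ≥ 0.4565.
So the minimum punishment length is K = 3.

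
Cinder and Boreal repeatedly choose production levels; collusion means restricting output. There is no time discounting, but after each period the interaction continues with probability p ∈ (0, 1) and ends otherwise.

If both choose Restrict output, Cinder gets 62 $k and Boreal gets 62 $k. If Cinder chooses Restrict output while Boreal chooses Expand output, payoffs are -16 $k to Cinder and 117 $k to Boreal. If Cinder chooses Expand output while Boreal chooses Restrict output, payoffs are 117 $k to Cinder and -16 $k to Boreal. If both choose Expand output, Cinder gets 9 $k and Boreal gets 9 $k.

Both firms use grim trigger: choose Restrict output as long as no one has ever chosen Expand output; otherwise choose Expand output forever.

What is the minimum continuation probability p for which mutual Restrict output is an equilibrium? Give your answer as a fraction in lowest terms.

55/108

With no time discounting, the continuation probability p plays the role of the discount factor.
Grim-trigger IC: 62/(1−p) ≥ 117 + 9p/(1−p) ⇒ p ≥ (117−62)/(117−9) = 55/108.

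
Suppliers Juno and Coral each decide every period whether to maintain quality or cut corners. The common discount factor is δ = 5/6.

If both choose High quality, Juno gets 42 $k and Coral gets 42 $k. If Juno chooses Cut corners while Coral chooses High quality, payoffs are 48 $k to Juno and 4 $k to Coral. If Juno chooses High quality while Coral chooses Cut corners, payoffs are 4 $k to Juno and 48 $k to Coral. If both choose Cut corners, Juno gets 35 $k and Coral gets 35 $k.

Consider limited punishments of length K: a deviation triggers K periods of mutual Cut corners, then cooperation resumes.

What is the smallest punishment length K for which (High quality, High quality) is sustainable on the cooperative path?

2

No profitable deviation requires (42−35)(δ+…+δ^K) ≥ 48−42, i.e. δ+…+δ^K ≥ 6/7 ≈ 0.8571.
With δ = 5/6, the partial sums are K=1: 0.8333, K=2: 1.5278.
K = 2 is the first length at which the sum reaches 0.8571.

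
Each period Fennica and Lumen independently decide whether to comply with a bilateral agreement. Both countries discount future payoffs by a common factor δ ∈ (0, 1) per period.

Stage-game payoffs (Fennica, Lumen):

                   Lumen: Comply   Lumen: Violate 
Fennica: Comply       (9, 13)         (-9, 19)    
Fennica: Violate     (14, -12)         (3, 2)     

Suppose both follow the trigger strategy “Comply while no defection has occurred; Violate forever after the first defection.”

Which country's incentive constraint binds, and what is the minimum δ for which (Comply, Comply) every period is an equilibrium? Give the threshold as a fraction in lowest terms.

For Fennica: deviation gain 14−9 = 5, per-period punishment loss 9−3 = 6. IC gives δ ≥ 5/11.
For Lumen: gain 6, loss 11 per period, so δ ≥ 6/17.
The tighter constraint is Fennica's, so cooperation needs δ ≥ 5/11.

Fennica; δ ≥ 5/11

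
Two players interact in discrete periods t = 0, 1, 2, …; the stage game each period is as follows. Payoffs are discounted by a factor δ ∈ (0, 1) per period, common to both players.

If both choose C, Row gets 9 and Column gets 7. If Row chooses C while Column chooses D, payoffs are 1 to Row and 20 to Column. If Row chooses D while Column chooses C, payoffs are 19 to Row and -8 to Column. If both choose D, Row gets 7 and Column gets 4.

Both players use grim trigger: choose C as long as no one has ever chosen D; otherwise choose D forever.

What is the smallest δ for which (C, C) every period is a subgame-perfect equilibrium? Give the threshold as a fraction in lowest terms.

5/6

For Row: deviation gain 19−9 = 10, per-period punishment loss 9−7 = 2. IC gives δ ≥ 10/12 = 5/6.
For Column: gain 13, loss 3 per period, so δ ≥ 13/16.
The tighter constraint is Row's, so cooperation needs δ ≥ 5/6.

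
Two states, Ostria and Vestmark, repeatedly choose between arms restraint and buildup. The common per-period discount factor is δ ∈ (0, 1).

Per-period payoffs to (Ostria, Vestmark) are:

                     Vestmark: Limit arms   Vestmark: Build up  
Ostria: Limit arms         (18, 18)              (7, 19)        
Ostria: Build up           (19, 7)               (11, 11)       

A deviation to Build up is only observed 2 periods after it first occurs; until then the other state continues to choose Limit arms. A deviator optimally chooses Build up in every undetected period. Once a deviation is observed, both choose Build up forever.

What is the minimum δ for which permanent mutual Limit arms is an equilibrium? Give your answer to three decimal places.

Deviating for the 2 undetected periods gains 19−18 = 1 per period over cooperation, then loses 18−11 = 7 per period forever once punishment starts.
Gain: 1(1 + δ + … + δ^1); loss: 7·δ^2/(1−δ).
No profitable deviation ⇔ 1(1−δ^2) ≤ 7·δ^2, i.e. δ^2 ≥ 1/(1+7) = 1/8.
Hence δ ≥ (1/8)^(1/2) ≈ 0.354.

0.354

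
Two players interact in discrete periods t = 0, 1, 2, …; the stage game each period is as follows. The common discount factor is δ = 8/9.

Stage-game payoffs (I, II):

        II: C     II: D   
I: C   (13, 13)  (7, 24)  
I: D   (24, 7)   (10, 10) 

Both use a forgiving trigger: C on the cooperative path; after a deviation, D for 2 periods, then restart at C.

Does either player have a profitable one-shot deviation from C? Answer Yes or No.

Comparing payoff streams over the 3 periods until play realigns: cooperate → 13(1+δ+…+δ^2); deviate → 24 + 10(δ+…+δ^2).
Cooperation is sustained iff (13−10)(δ+…+δ^2) ≥ 24−13.
δ+…+δ^2 = 8/9·(1−(8/9)^2)/(1−8/9) = 1.6790, and (24−13)/(13−10) = 3.6667.
1.6790 < 3.6667, so cooperation is not sustainable.

Yes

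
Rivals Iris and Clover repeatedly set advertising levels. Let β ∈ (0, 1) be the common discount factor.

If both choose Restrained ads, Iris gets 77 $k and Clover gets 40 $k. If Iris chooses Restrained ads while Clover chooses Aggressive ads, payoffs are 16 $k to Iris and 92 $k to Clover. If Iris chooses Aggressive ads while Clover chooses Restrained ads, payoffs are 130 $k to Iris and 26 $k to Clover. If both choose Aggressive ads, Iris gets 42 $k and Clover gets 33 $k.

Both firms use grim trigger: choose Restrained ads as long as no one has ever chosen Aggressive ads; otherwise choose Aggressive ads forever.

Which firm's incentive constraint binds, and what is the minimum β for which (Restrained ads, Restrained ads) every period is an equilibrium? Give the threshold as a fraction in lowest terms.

Clover; β ≥ 52/59

For Iris: deviation gain 130−77 = 53, per-period punishment loss 77−42 = 35. IC gives β ≥ 53/88.
For Clover: gain 52, loss 7 per period, so β ≥ 52/59.
The tighter constraint is Clover's, so cooperation needs β ≥ 52/59.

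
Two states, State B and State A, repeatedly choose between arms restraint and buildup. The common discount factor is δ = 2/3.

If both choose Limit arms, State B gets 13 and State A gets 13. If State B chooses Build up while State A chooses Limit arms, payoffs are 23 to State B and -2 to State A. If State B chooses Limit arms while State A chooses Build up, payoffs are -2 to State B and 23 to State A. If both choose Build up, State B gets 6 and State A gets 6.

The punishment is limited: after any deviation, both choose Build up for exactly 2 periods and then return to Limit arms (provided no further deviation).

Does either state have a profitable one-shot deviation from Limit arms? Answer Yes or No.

IC: δ+…+δ^2 ≥ (23−13)/(13−6) = 10/7.
At δ = 2/3: partial sum = 1.1111 < 1.4286. Cooperation not sustainable.

Yes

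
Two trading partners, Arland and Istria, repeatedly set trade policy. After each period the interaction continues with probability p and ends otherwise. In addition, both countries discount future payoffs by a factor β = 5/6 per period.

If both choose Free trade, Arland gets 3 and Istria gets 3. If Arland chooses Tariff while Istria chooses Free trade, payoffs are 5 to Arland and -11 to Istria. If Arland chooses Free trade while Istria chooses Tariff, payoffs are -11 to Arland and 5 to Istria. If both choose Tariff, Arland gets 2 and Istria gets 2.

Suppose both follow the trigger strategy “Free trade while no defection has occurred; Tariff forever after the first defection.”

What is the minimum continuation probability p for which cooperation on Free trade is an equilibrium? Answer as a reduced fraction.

With continuation probability p and discount β, the effective per-period discount factor is βp.
Grim-trigger IC: βp ≥ (5−3)/(5−2) = 2/3.
So p ≥ (2/3)/(5/6) = 4/5.

4/5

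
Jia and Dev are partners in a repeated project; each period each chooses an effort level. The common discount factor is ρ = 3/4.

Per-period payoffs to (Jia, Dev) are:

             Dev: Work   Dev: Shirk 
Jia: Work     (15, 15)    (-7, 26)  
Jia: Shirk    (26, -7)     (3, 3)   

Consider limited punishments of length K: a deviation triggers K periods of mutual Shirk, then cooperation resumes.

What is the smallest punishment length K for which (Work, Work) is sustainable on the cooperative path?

2

No profitable deviation requires (15−3)(ρ+…+ρ^K) ≥ 26−15, i.e. ρ+…+ρ^K ≥ 11/12 ≈ 0.9167.
With ρ = 3/4, the partial sums are K=1: 0.7500, K=2: 1.3125.
K = 2 is the first length at which the sum reaches 0.9167.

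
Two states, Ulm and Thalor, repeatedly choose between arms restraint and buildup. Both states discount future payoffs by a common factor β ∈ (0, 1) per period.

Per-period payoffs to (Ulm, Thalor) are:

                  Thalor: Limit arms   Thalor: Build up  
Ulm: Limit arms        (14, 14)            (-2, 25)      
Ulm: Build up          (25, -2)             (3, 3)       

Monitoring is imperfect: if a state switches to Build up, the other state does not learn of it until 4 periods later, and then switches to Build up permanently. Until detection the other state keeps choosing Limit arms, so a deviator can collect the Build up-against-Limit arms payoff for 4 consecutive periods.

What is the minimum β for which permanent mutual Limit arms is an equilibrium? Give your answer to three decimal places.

0.841

The best deviation is to choose Build up for all 4 undetected periods, earning 25 each, then 3 forever once detected.
Deviation value: 25(1−β^4)/(1−β) + 3β^4/(1−β); cooperation value: 14/(1−β).
IC: 14 ≥ 25(1−β^4) + 3β^4 = 25 − 22β^4.
So β^4 ≥ 11/22 = 1/2, giving β ≥ (1/2)^(1/4) ≈ 0.841.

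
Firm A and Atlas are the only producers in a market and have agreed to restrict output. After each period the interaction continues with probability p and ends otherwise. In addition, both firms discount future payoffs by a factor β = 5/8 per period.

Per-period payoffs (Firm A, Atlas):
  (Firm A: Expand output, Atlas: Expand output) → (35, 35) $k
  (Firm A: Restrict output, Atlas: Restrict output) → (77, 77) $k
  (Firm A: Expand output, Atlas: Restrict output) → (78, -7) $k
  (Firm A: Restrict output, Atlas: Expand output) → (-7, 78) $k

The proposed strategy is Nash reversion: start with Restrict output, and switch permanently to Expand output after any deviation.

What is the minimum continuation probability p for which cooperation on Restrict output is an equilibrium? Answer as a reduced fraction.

Expected continuation weight on next period's payoff is β·p = 5/8·p, which plays the role of the discount factor.
Cooperation requires 5/8·p ≥ (78−77)/(78−35) = 1/43, hence p ≥ 8/215.

8/215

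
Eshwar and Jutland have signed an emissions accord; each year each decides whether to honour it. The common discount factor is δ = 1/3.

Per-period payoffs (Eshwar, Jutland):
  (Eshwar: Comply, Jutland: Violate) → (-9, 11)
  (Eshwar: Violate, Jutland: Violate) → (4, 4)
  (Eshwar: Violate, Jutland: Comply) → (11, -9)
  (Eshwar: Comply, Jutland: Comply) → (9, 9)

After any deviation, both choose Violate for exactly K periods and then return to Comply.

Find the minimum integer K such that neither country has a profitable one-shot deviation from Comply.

No profitable deviation requires (9−4)(δ+…+δ^K) ≥ 11−9, i.e. δ+…+δ^K ≥ 2/5 ≈ 0.4000.
With δ = 1/3, the partial sums are K=1: 0.3333, K=2: 0.4444.
K = 2 is the first length at which the sum reaches 0.4000.

2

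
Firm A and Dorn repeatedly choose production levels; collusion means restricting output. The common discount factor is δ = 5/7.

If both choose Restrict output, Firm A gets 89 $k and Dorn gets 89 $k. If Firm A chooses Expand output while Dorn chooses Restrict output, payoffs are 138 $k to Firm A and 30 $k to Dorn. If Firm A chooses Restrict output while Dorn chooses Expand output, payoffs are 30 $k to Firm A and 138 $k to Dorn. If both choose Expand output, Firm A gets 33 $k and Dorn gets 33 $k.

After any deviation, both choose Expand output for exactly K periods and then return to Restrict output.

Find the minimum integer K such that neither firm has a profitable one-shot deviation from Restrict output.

2

Need Σ_{k=1}^{K} δ^k ≥ (138−89)/(89−33) = 0.8750 at δ = 5/7.
At K = 1 the sum is 0.7143 < 0.8750; at K = 2 it is 1.2245 ≥ 0.8750.
So the minimum punishment length is K = 2.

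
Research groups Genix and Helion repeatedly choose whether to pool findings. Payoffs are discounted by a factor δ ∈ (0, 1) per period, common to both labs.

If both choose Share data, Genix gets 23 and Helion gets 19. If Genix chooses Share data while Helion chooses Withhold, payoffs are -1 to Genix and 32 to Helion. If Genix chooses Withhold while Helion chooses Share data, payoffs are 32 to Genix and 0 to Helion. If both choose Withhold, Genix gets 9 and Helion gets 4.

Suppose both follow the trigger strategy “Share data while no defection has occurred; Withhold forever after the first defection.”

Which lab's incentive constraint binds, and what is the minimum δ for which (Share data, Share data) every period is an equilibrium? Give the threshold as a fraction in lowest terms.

Helion; δ ≥ 13/28

For Genix: deviation gain 32−23 = 9, per-period punishment loss 23−9 = 14. IC gives δ ≥ 9/23.
For Helion: gain 13, loss 15 per period, so δ ≥ 13/28.
The tighter constraint is Helion's, so cooperation needs δ ≥ 13/28.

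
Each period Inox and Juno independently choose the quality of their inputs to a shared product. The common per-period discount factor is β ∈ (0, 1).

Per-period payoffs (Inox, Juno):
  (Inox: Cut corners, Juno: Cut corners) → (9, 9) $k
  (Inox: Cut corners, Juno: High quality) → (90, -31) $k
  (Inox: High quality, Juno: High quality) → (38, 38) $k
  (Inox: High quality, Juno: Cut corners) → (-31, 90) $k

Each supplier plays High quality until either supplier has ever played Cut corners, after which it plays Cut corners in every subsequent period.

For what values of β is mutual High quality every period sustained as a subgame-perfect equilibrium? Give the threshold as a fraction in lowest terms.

52/81

Cooperation forever yields 38 each period: 38/(1−β).
Deviating yields 90 once, then 9 forever: 90 + 9β/(1−β).
No profitable deviation requires 38/(1−β) ≥ 90 + 9β/(1−β).
Multiplying by (1−β): 38 ≥ 90(1−β) + 9β = 90 − 81β.
So 81β ≥ 52, i.e. β ≥ 52/81.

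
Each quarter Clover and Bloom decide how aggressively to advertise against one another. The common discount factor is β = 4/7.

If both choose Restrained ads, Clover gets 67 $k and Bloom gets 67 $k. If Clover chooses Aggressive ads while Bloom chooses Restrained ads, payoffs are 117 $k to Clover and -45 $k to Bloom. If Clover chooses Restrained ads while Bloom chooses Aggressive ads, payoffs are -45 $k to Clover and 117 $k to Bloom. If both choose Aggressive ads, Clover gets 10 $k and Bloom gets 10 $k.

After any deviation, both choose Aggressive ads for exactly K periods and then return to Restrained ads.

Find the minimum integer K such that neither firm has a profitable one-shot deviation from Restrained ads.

Need Σ_{k=1}^{K} β^k ≥ (117−67)/(67−10) = 0.8772 at β = 4/7.
At K = 1 the sum is 0.5714 < 0.8772; at K = 2 it is 0.8980 ≥ 0.8772.
So the minimum punishment length is K = 2.

2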